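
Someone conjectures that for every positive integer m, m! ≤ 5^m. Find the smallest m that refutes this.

For m = 1, 2, 3, 4, …, 9, 10, 11 the conclusion holds.
m = 12: m! = 479001600 and 5^m = 244140625, so 479001600 > 244140625.
So m = 12 is the smallest counterexample.

m = 12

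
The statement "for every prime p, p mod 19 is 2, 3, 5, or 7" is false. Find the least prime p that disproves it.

The first 4 eligible values, up to p = 7, all satisfy the conclusion.
p = 11: 11 mod 19 = 11 — not in {2, 3, 5, 7}.
Hence p = 11 is a counterexample.

p = 11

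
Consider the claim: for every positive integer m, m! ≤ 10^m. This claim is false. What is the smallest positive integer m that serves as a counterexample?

m = 25

For m = 1, 2, 3, 4, …, 22, 23, 24 the conclusion holds.
m = 25: m! = 15511210043330985984000000 and 10^m = 10000000000000000000000000, so 15511210043330985984000000 > 10000000000000000000000000.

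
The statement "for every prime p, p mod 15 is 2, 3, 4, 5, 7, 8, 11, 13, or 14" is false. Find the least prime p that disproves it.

The first 10 eligible values, up to p = 29, all satisfy the conclusion.
p = 31: 31 mod 15 = 1 — not in {2, 3, 4, 5, 7, 8, 11, 13, 14}.

p = 31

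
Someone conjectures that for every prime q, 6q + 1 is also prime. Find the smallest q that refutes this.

A counterexample is any prime q such that 6q + 1 is not prime; we check each in order.
q = 2: 6q + 1 = 13, prime.
q = 3: 6q + 1 = 19, prime.
q = 5: 6q + 1 = 31, prime.
q = 7: 6q + 1 = 43, prime.
q = 11: 6q + 1 = 67, prime.
q = 13: 6q + 1 = 79, prime.
q = 17: 6q + 1 = 103, prime.
q = 19: 6q + 1 = 115 = 5 × 23, not prime.
So q = 19 is the smallest counterexample.

q = 19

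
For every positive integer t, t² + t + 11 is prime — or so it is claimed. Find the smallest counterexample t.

t = 10

Check each positive integer t in order until t² + t + 11 is not prime.
The first 9 eligible values, up to t = 9, all satisfy the conclusion.
t = 10: t² + t + 11 = 121 = 11 × 11, composite.
Thus t = 10 disproves the claim, and no smaller t works.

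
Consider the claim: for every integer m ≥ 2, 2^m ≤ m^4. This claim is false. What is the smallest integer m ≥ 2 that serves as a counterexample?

A counterexample is any integer m ≥ 2 such that 2^m > m^4; we check each in order.
For m = 2, 3, 4, 5, …, 14, 15, 16 the conclusion holds.
m = 17: 2^m = 131072 and m^4 = 83521, so 131072 > 83521.
Thus m = 17 disproves the claim, and no smaller m works.

m = 17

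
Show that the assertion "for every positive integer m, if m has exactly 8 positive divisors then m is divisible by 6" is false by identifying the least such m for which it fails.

A counterexample is any positive integer m such that m has exactly 8 positive divisors but m is not divisible by 6; we check each in order.
m = 24: τ(24) = 8; 24 mod 6 = 0.
m = 30: τ(30) = 8; 30 mod 6 = 0.
m = 40: τ(40) = 8; 40 mod 6 = 4.

m = 40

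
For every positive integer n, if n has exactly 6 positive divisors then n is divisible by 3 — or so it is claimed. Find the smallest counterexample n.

A counterexample is any positive integer n such that n has exactly 6 positive divisors but n is not divisible by 3; we check each in order.
n = 12: τ(12) = 6; 12 mod 3 = 0.
n = 18: τ(18) = 6; 18 mod 3 = 0.
n = 20: τ(20) = 6; 20 mod 3 = 2.
Hence n = 20 is a counterexample.

n = 20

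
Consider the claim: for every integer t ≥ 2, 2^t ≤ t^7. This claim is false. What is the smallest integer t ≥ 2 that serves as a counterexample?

A counterexample is any integer t ≥ 2 such that 2^t > t^7; we check each in order.
The first 35 eligible values, up to t = 36, all satisfy the conclusion.
t = 37: 2^t = 137438953472 and t^7 = 94931877133, so 137438953472 > 94931877133.
So t = 37 is the smallest counterexample.

t = 37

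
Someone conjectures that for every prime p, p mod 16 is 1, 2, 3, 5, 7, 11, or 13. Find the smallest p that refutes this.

p = 31

A counterexample is any prime p such that the claim fails; we check each in order.
For p = 2, 3, 5, 7, 11, 13, 17, 19, 23, 29 the conclusion holds.
p = 31: 31 mod 16 = 15 — not in {1, 2, 3, 5, 7, 11, 13}.
Thus p = 31 disproves the claim, and no smaller p works.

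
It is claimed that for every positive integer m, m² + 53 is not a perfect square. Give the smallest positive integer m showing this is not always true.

m = 26

For m = 1, 2, 3, 4, …, 23, 24, 25 the conclusion holds.
m = 26: 26² + 53 = 729 = 27², a perfect square.
So m = 26 is the smallest counterexample.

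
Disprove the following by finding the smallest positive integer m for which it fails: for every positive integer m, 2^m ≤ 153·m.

We need the least positive integer m for which 2^m > 153·m.
For m = 1, 2, 3, 4, 5, 6, 7, 8, 9, 10 the conclusion holds.
m = 11: 2^m = 2048 and 153·m = 1683, so 2048 > 1683.

m = 11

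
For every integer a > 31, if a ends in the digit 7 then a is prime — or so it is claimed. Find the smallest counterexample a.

We need the least integer a > 31 for which a ends in the digit 7 but a is not prime.
For a = 37, 47 the conclusion holds.
a = 57: 57 ends in 7; 57 = 3 × 19, composite.

a = 57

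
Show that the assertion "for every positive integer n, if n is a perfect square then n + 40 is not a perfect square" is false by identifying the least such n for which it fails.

We need the least positive integer n for which n is a perfect square but n + 40 is a perfect square.
For n = 1, 4 the conclusion holds.
n = 9: 9 = 3² and 9 + 40 = 49 = 7².
So n = 9 is the smallest counterexample.

n = 9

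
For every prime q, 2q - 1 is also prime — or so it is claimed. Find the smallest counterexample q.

Check each prime q in order until 2q - 1 is not prime.
For q = 2, 3 the conclusion holds.
q = 5: 2q - 1 = 9 = 3 × 3, not prime.
So q = 5 is the smallest counterexample.

q = 5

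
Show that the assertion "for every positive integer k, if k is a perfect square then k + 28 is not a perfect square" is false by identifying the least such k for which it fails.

k = 36

Check each positive integer k in order until k is a perfect square but k + 28 is a perfect square.
k = 1: 1 + 28 = 29, not a perfect square.
k = 4: 4 + 28 = 32, not a perfect square.
k = 9: 9 + 28 = 37, not a perfect square.
k = 16: 16 + 28 = 44, not a perfect square.
k = 25: 25 + 28 = 53, not a perfect square.
k = 36: 36 = 6² and 36 + 28 = 64 = 8².
Thus k = 36 disproves the claim, and no smaller k works.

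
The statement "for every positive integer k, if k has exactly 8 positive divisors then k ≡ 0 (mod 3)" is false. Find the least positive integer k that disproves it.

k = 40

Check each positive integer k in order until k has exactly 8 positive divisors but the claim fails.
For k = 24, 30 the conclusion holds.
k = 40: τ(40) = 8; 40 ≡ 1 (mod 3).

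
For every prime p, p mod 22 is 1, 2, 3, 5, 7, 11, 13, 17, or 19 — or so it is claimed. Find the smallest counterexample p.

p = 31

A counterexample is any prime p such that the claim fails; we check each in order.
The first 10 eligible values, up to p = 29, all satisfy the conclusion.
p = 31: 31 mod 22 = 9 — not in {1, 2, 3, 5, 7, 11, 13, 17, 19}.
So p = 31 is the smallest counterexample.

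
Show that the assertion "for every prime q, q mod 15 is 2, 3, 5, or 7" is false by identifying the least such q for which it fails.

q = 11

We need the least prime q for which the claim fails.
The first 4 eligible values, up to q = 7, all satisfy the conclusion.
q = 11: 11 mod 15 = 11 — not in {2, 3, 5, 7}.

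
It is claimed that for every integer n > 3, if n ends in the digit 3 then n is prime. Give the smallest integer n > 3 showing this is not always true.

n = 33

n = 13: 13 ends in 3 and is prime.
n = 23: 23 ends in 3 and is prime.
n = 33: 33 ends in 3; 33 = 3 × 11, composite.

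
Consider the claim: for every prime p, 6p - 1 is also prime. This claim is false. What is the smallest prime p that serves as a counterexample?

p = 11

Check each prime p in order until 6p - 1 is not prime.
The first 4 eligible values, up to p = 7, all satisfy the conclusion.
p = 11: 6p - 1 = 65 = 5 × 13, not prime.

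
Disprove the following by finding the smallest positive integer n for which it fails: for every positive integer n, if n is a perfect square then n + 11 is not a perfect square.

A counterexample is any positive integer n such that n is a perfect square but n + 11 is a perfect square; we check each in order.
For n = 1, 4, 9, 16 the conclusion holds.
n = 25: 25 = 5² and 25 + 11 = 36 = 6².

n = 25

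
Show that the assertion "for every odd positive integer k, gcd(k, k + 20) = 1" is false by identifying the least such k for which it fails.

Check each odd positive integer k in order until gcd(k, k + 20) > 1.
k = 1: gcd(1, 21) = 1.
k = 3: gcd(3, 23) = 1.
k = 5: gcd(5, 25) = 5.
Hence k = 5 is a counterexample.

k = 5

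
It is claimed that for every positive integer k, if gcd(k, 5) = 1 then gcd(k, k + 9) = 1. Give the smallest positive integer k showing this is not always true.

Check each positive integer k in order until gcd(k, 5) = 1 but gcd(k, k + 9) > 1.
For k = 1, 2 the conclusion holds.
k = 3: gcd(3, 12) = 3.

k = 3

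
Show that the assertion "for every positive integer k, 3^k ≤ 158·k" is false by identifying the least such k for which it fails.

For k = 1, 2, 3, 4, 5, 6 the conclusion holds.
k = 7: 3^k = 2187 and 158·k = 1106, so 2187 > 1106.
So k = 7 is the smallest counterexample.

k = 7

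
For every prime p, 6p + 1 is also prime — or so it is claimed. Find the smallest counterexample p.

We need the least prime p for which 6p + 1 is not prime.
For p = 2, 3, 5, 7, 11, 13, 17 the conclusion holds.
p = 19: 6p + 1 = 115 = 5 × 23, not prime.
Thus p = 19 disproves the claim, and no smaller p works.

p = 19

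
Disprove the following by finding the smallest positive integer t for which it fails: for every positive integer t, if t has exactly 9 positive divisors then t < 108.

t = 196

For t = 36, 100 the conclusion holds.
t = 196: τ(196) = 9; 196 ≥ 108.
So t = 196 is the smallest counterexample.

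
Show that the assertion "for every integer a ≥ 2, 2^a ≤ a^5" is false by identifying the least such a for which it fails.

The first 21 eligible values, up to a = 22, all satisfy the conclusion.
a = 23: 2^a = 8388608 and a^5 = 6436343, so 8388608 > 6436343.
So a = 23 is the smallest counterexample.

a = 23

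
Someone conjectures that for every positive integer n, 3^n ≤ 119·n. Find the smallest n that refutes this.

n = 1: 3^n = 3 and 119·n = 119, so 3 ≤ 119.
n = 2: 3^n = 9 and 119·n = 238, so 9 ≤ 238.
n = 3: 3^n = 27 and 119·n = 357, so 27 ≤ 357.
n = 4: 3^n = 81 and 119·n = 476, so 81 ≤ 476.
n = 5: 3^n = 243 and 119·n = 595, so 243 ≤ 595.
n = 6: 3^n = 729 and 119·n = 714, so 729 > 714.

n = 6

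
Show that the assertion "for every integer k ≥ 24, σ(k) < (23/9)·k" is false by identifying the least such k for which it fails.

k = 48

We need the least integer k ≥ 24 for which the claim fails.
The first 24 eligible values, up to k = 47, all satisfy the conclusion.
k = 48: σ(48) = 124; 124 ≥ 368/3.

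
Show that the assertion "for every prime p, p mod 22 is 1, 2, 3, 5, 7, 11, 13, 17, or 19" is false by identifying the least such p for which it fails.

p = 31

A counterexample is any prime p such that the claim fails; we check each in order.
For p = 2, 3, 5, 7, 11, 13, 17, 19, 23, 29 the conclusion holds.
p = 31: 31 mod 22 = 9 — not in {1, 2, 3, 5, 7, 11, 13, 17, 19}.
Thus p = 31 disproves the claim, and no smaller p works.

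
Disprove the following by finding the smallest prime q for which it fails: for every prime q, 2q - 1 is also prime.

Check each prime q in order until 2q - 1 is not prime.
For q = 2, 3 the conclusion holds.
q = 5: 2q - 1 = 9 = 3 × 3, not prime.

q = 5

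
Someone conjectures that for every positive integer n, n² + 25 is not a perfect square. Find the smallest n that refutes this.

n = 12

We need the least positive integer n for which n² + 25 is a perfect square.
For n = 1, 2, 3, 4, …, 9, 10, 11 the conclusion holds.
n = 12: 12² + 25 = 169 = 13², a perfect square.
Hence n = 12 is a counterexample.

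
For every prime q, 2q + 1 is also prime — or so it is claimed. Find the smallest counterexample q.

A counterexample is any prime q such that 2q + 1 is not prime; we check each in order.
For q = 2, 3, 5 the conclusion holds.
q = 7: 2q + 1 = 15 = 3 × 5, not prime.
Thus q = 7 disproves the claim, and no smaller q works.

q = 7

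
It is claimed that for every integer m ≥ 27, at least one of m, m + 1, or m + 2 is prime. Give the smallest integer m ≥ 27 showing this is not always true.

We need the least integer m ≥ 27 for which m, m + 1, m + 2 are all composite.
The first 5 eligible values, up to m = 31, all satisfy the conclusion.
m = 32: 32 = 2 × 16; 33 = 3 × 11; 34 = 2 × 17 — all composite.
Thus m = 32 disproves the claim, and no smaller m works.

m = 32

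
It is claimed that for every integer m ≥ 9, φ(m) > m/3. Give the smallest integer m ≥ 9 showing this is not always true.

m = 12

For m = 9, 10, 11 the conclusion holds.
m = 12: φ(12) = 4 and 12/3 = 4, so φ(12) ≤ 12/3.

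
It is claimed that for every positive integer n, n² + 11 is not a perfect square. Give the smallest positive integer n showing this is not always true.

n = 5

n = 1: 1² + 11 = 12, not a perfect square.
n = 2: 2² + 11 = 15, not a perfect square.
n = 3: 3² + 11 = 20, not a perfect square.
n = 4: 4² + 11 = 27, not a perfect square.
n = 5: 5² + 11 = 36 = 6², a perfect square.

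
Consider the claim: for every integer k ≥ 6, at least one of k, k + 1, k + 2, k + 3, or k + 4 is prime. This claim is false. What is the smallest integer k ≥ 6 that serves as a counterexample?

k = 24

For k = 6, 7, 8, 9, …, 21, 22, 23 the conclusion holds.
k = 24: 24 = 2 × 12; 25 = 5 × 5; 26 = 2 × 13; 27 = 3 × 9; 28 = 2 × 14 — all composite.
So k = 24 is the smallest counterexample.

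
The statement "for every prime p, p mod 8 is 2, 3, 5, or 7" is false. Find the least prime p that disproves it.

A counterexample is any prime p such that the claim fails; we check each in order.
p = 2: 2 mod 8 = 2.
p = 3: 3 mod 8 = 3.
p = 5: 5 mod 8 = 5.
p = 7: 7 mod 8 = 7.
p = 11: 11 mod 8 = 3.
p = 13: 13 mod 8 = 5.
p = 17: 17 mod 8 = 1 — not in {2, 3, 5, 7}.
Hence p = 17 is a counterexample.

p = 17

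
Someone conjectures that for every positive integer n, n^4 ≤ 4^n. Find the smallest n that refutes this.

n = 3

A counterexample is any positive integer n such that n^4 > 4^n; we check each in order.
n = 1: n^4 = 1 and 4^n = 4, so 1 ≤ 4.
n = 2: n^4 = 16 and 4^n = 16, so 16 ≤ 16.
n = 3: n^4 = 81 and 4^n = 64, so 81 > 64.
So n = 3 is the smallest counterexample.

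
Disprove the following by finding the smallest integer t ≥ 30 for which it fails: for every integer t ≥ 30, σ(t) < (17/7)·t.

We need the least integer t ≥ 30 for which the claim fails.
t = 30: σ(30) = 72; 72 < 510/7.
t = 31: σ(31) = 32; 32 < 527/7.
t = 32: σ(32) = 63; 63 < 544/7.
t = 33: σ(33) = 48; 48 < 561/7.
t = 34: σ(34) = 54; 54 < 578/7.
t = 35: σ(35) = 48; 48 < 85.
t = 36: σ(36) = 91; 91 ≥ 612/7.
So t = 36 is the smallest counterexample.

t = 36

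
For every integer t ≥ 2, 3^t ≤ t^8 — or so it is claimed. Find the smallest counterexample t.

We need the least integer t ≥ 2 for which 3^t > t^8.
For t = 2, 3, 4, 5, …, 20, 21, 22 the conclusion holds.
t = 23: 3^t = 94143178827 and t^8 = 78310985281, so 94143178827 > 78310985281.
Thus t = 23 disproves the claim, and no smaller t works.

t = 23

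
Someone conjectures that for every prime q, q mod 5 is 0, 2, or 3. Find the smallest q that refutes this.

For q = 2, 3, 5, 7 the conclusion holds.
q = 11: 11 mod 5 = 1 — not in {0, 2, 3}.

q = 11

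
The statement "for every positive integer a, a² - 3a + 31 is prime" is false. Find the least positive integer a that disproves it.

For a = 1, 2, 3 the conclusion holds.
a = 4: a² - 3a + 31 = 35 = 5 × 7, composite.
Hence a = 4 is a counterexample.

a = 4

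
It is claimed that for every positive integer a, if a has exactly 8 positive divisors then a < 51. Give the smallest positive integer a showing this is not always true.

a = 54

A counterexample is any positive integer a such that a has exactly 8 positive divisors but the claim fails; we check each in order.
a = 24: τ(24) = 8; 24 < 51.
a = 30: τ(30) = 8; 30 < 51.
a = 40: τ(40) = 8; 40 < 51.
a = 42: τ(42) = 8; 42 < 51.
a = 54: τ(54) = 8; 54 ≥ 51.
Hence a = 54 is a counterexample.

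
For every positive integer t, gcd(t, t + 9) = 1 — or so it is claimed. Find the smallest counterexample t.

t = 3

For t = 1, 2 the conclusion holds.
t = 3: gcd(3, 12) = 3.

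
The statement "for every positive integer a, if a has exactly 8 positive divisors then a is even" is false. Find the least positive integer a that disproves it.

A counterexample is any positive integer a such that a has exactly 8 positive divisors but a is odd; we check each in order.
For a = 24, 30, 40, 42, …, 88, 102, 104 the conclusion holds.
a = 105: divisors of 105: 1, 3, 5, 7, 15, 21, 35, 105; 105 is odd.
Thus a = 105 disproves the claim, and no smaller a works.

a = 105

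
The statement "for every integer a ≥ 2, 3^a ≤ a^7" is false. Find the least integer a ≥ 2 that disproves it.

a = 19

A counterexample is any integer a ≥ 2 such that 3^a > a^7; we check each in order.
For a = 2, 3, 4, 5, …, 16, 17, 18 the conclusion holds.
a = 19: 3^a = 1162261467 and a^7 = 893871739, so 1162261467 > 893871739.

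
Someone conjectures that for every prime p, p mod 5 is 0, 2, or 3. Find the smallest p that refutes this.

p = 11

The first 4 eligible values, up to p = 7, all satisfy the conclusion.
p = 11: 11 mod 5 = 1 — not in {0, 2, 3}.
So p = 11 is the smallest counterexample.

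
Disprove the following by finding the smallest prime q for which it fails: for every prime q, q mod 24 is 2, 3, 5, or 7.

q = 11

A counterexample is any prime q such that the claim fails; we check each in order.
For q = 2, 3, 5, 7 the conclusion holds.
q = 11: 11 mod 24 = 11 — not in {2, 3, 5, 7}.
So q = 11 is the smallest counterexample.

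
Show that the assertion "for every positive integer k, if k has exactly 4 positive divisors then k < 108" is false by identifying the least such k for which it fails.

k = 111

Check each positive integer k in order until k has exactly 4 positive divisors but the claim fails.
For k = 6, 8, 10, 14, …, 94, 95, 106 the conclusion holds.
k = 111: τ(111) = 4; 111 ≥ 108.
Thus k = 111 disproves the claim, and no smaller k works.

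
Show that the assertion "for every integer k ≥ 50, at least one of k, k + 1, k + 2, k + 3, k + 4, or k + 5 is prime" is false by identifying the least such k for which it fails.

k = 90

For k = 50, 51, 52, 53, …, 87, 88, 89 the conclusion holds.
k = 90: 90 = 2 × 45; 91 = 7 × 13; 92 = 2 × 46; 93 = 3 × 31; 94 = 2 × 47; 95 = 5 × 19 — all composite.
Hence k = 90 is a counterexample.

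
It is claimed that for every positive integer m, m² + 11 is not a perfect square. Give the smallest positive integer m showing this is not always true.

m = 5

Check each positive integer m in order until m² + 11 is a perfect square.
The first 4 eligible values, up to m = 4, all satisfy the conclusion.
m = 5: 5² + 11 = 36 = 6², a perfect square.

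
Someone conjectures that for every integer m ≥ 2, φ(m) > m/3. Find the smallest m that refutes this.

m = 6

We need the least integer m ≥ 2 for which the claim fails.
The first 4 eligible values, up to m = 5, all satisfy the conclusion.
m = 6: φ(6) = 2 and 6/3 = 2, so φ(6) ≤ 6/3.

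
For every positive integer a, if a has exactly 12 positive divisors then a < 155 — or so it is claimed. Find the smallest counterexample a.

For a = 60, 72, 84, 90, 96, 108, 126, 132, 140, 150 the conclusion holds.
a = 156: τ(156) = 12; 156 ≥ 155.

a = 156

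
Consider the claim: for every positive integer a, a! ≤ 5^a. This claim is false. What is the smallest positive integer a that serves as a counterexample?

The first 11 eligible values, up to a = 11, all satisfy the conclusion.
a = 12: a! = 479001600 and 5^a = 244140625, so 479001600 > 244140625.
Hence a = 12 is a counterexample.

a = 12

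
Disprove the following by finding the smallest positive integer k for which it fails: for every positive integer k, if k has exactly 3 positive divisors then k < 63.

For k = 4, 9, 25, 49 the conclusion holds.
k = 121: τ(121) = 3; 121 ≥ 63.
So k = 121 is the smallest counterexample.

k = 121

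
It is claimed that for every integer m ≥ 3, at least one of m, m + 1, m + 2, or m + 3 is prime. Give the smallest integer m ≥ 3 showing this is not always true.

m = 24

For m = 3, 4, 5, 6, …, 21, 22, 23 the conclusion holds.
m = 24: 24 = 2 × 12; 25 = 5 × 5; 26 = 2 × 13; 27 = 3 × 9 — all composite.
Hence m = 24 is a counterexample.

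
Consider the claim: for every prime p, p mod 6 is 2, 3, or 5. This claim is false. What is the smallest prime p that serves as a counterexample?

p = 7

For p = 2, 3, 5 the conclusion holds.
p = 7: 7 mod 6 = 1 — not in {2, 3, 5}.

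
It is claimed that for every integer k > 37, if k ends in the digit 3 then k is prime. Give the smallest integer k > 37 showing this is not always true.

A counterexample is any integer k > 37 such that k ends in the digit 3 but k is not prime; we check each in order.
For k = 43, 53 the conclusion holds.
k = 63: 63 ends in 3; 63 = 3 × 21, composite.
Thus k = 63 disproves the claim, and no smaller k works.

k = 63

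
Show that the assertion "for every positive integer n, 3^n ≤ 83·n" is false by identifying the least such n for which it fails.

n = 6

For n = 1, 2, 3, 4, 5 the conclusion holds.
n = 6: 3^n = 729 and 83·n = 498, so 729 > 498.
So n = 6 is the smallest counterexample.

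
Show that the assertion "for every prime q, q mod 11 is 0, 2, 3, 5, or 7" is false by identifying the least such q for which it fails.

q = 17

A counterexample is any prime q such that the claim fails; we check each in order.
q = 2: 2 mod 11 = 2.
q = 3: 3 mod 11 = 3.
q = 5: 5 mod 11 = 5.
q = 7: 7 mod 11 = 7.
q = 11: 11 mod 11 = 0.
q = 13: 13 mod 11 = 2.
q = 17: 17 mod 11 = 6 — not in {0, 2, 3, 5, 7}.
Thus q = 17 disproves the claim, and no smaller q works.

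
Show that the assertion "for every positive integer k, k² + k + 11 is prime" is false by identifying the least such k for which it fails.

k = 10

We need the least positive integer k for which k² + k + 11 is not prime.
For k = 1, 2, 3, 4, 5, 6, 7, 8, 9 the conclusion holds.
k = 10: k² + k + 11 = 121 = 11 × 11, composite.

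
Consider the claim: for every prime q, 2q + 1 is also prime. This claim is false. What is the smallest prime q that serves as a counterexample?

Check each prime q in order until 2q + 1 is not prime.
For q = 2, 3, 5 the conclusion holds.
q = 7: 2q + 1 = 15 = 3 × 5, not prime.
Hence q = 7 is a counterexample.

q = 7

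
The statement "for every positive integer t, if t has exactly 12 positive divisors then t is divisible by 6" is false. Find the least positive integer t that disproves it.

We need the least positive integer t for which t has exactly 12 positive divisors but t is not divisible by 6.
t = 60: τ(60) = 12; 60 mod 6 = 0.
t = 72: τ(72) = 12; 72 mod 6 = 0.
t = 84: τ(84) = 12; 84 mod 6 = 0.
t = 90: τ(90) = 12; 90 mod 6 = 0.
t = 96: τ(96) = 12; 96 mod 6 = 0.
t = 108: τ(108) = 12; 108 mod 6 = 0.
t = 126: τ(126) = 12; 126 mod 6 = 0.
t = 132: τ(132) = 12; 132 mod 6 = 0.
t = 140: τ(140) = 12; 140 mod 6 = 2.
Hence t = 140 is a counterexample.

t = 140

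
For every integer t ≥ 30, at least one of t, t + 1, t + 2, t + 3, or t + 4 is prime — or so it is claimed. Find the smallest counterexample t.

For t = 30, 31 the conclusion holds.
t = 32: 32 = 2 × 16; 33 = 3 × 11; 34 = 2 × 17; 35 = 5 × 7; 36 = 2 × 18 — all composite.

t = 32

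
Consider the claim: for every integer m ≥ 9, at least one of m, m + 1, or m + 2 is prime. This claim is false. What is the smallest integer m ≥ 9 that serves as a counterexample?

We need the least integer m ≥ 9 for which m, m + 1, m + 2 are all composite.
The first 5 eligible values, up to m = 13, all satisfy the conclusion.
m = 14: 14 = 2 × 7; 15 = 3 × 5; 16 = 2 × 8 — all composite.
So m = 14 is the smallest counterexample.

m = 14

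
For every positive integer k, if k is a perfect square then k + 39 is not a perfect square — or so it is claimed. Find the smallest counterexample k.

k = 1: 1 + 39 = 40, not a perfect square.
k = 4: 4 + 39 = 43, not a perfect square.
k = 9: 9 + 39 = 48, not a perfect square.
k = 16: 16 + 39 = 55, not a perfect square.
k = 25: 25 = 5² and 25 + 39 = 64 = 8².
Hence k = 25 is a counterexample.

k = 25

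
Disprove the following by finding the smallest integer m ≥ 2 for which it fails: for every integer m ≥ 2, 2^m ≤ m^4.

Check each integer m ≥ 2 in order until 2^m > m^4.
The first 15 eligible values, up to m = 16, all satisfy the conclusion.
m = 17: 2^m = 131072 and m^4 = 83521, so 131072 > 83521.

m = 17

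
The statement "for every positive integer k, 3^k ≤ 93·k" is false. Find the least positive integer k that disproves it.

k = 6

Check each positive integer k in order until 3^k > 93·k.
The first 5 eligible values, up to k = 5, all satisfy the conclusion.
k = 6: 3^k = 729 and 93·k = 558, so 729 > 558.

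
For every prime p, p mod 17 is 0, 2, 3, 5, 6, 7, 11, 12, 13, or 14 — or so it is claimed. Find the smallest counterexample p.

p = 43

For p = 2, 3, 5, 7, …, 31, 37, 41 the conclusion holds.
p = 43: 43 mod 17 = 9 — not in {0, 2, 3, 5, 6, 7, 11, 12, 13, 14}.
Thus p = 43 disproves the claim, and no smaller p works.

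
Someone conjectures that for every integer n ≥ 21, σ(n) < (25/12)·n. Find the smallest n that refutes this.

n = 24

Check each integer n ≥ 21 in order until the claim fails.
For n = 21, 22, 23 the conclusion holds.
n = 24: σ(24) = 60; 60 ≥ 50.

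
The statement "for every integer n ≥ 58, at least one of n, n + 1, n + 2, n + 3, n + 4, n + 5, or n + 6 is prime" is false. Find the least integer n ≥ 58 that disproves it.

For n = 58, 59, 60, 61, …, 87, 88, 89 the conclusion holds.
n = 90: 90 = 2 × 45; 91 = 7 × 13; 92 = 2 × 46; 93 = 3 × 31; 94 = 2 × 47; 95 = 5 × 19; 96 = 2 × 48 — all composite.
Hence n = 90 is a counterexample.

n = 90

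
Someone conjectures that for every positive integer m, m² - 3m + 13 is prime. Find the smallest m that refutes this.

A counterexample is any positive integer m such that m² - 3m + 13 is not prime; we check each in order.
For m = 1, 2, 3, 4, …, 9, 10, 11 the conclusion holds.
m = 12: m² - 3m + 13 = 121 = 11 × 11, composite.
So m = 12 is the smallest counterexample.

m = 12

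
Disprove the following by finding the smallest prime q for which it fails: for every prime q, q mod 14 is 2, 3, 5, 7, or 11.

q = 13

For q = 2, 3, 5, 7, 11 the conclusion holds.
q = 13: 13 mod 14 = 13 — not in {2, 3, 5, 7, 11}.
Hence q = 13 is a counterexample.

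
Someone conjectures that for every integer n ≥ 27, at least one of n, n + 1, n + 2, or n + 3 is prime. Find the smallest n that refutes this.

n = 32

Check each integer n ≥ 27 in order until n, n + 1, n + 2, n + 3 are all composite.
For n = 27, 28, 29, 30, 31 the conclusion holds.
n = 32: 32 = 2 × 16; 33 = 3 × 11; 34 = 2 × 17; 35 = 5 × 7 — all composite.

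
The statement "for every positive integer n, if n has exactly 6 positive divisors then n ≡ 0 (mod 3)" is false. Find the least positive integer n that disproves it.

We need the least positive integer n for which n has exactly 6 positive divisors but the claim fails.
n = 12: τ(12) = 6; 12 ≡ 0 (mod 3).
n = 18: τ(18) = 6; 18 ≡ 0 (mod 3).
n = 20: τ(20) = 6; 20 ≡ 2 (mod 3).

n = 20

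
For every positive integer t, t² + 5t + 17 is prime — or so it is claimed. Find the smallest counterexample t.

t = 1: t² + 5t + 17 = 23, prime.
t = 2: t² + 5t + 17 = 31, prime.
t = 3: t² + 5t + 17 = 41, prime.
t = 4: t² + 5t + 17 = 53, prime.
t = 5: t² + 5t + 17 = 67, prime.
t = 6: t² + 5t + 17 = 83, prime.
t = 7: t² + 5t + 17 = 101, prime.
t = 8: t² + 5t + 17 = 121 = 11 × 11, composite.
Hence t = 8 is a counterexample.

t = 8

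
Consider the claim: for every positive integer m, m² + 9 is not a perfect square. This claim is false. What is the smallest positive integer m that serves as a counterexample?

m = 4

A counterexample is any positive integer m such that m² + 9 is a perfect square; we check each in order.
m = 1: 1² + 9 = 10, not a perfect square.
m = 2: 2² + 9 = 13, not a perfect square.
m = 3: 3² + 9 = 18, not a perfect square.
m = 4: 4² + 9 = 25 = 5², a perfect square.
Thus m = 4 disproves the claim, and no smaller m works.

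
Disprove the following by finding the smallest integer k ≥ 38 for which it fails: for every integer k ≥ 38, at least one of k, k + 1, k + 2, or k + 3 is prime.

A counterexample is any integer k ≥ 38 such that k, k + 1, k + 2, k + 3 are all composite; we check each in order.
For k = 38, 39, 40, 41, 42, 43, 44, 45, 46, 47 the conclusion holds.
k = 48: 48 = 2 × 24; 49 = 7 × 7; 50 = 2 × 25; 51 = 3 × 17 — all composite.

k = 48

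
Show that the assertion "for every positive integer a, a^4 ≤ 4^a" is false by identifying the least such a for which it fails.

a = 3

Check each positive integer a in order until a^4 > 4^a.
For a = 1, 2 the conclusion holds.
a = 3: a^4 = 81 and 4^a = 64, so 81 > 64.
Thus a = 3 disproves the claim, and no smaller a works.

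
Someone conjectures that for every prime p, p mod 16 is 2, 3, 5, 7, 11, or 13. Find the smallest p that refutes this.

We need the least prime p for which the claim fails.
For p = 2, 3, 5, 7, 11, 13 the conclusion holds.
p = 17: 17 mod 16 = 1 — not in {2, 3, 5, 7, 11, 13}.
Hence p = 17 is a counterexample.

p = 17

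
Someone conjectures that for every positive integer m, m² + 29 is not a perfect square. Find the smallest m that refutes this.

m = 14

Check each positive integer m in order until m² + 29 is a perfect square.
For m = 1, 2, 3, 4, …, 11, 12, 13 the conclusion holds.
m = 14: 14² + 29 = 225 = 15², a perfect square.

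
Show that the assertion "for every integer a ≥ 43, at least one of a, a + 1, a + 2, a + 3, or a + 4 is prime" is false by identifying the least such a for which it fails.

Check each integer a ≥ 43 in order until a, a + 1, a + 2, a + 3, a + 4 are all composite.
For a = 43, 44, 45, 46, 47 the conclusion holds.
a = 48: 48 = 2 × 24; 49 = 7 × 7; 50 = 2 × 25; 51 = 3 × 17; 52 = 2 × 26 — all composite.

a = 48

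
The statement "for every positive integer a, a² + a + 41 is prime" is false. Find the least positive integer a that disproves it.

The first 39 eligible values, up to a = 39, all satisfy the conclusion.
a = 40: a² + a + 41 = 1681 = 41 × 41, composite.
Hence a = 40 is a counterexample.

a = 40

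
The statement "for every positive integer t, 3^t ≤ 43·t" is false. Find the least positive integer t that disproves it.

We need the least positive integer t for which 3^t > 43·t.
The first 4 eligible values, up to t = 4, all satisfy the conclusion.
t = 5: 3^t = 243 and 43·t = 215, so 243 > 215.
Hence t = 5 is a counterexample.

t = 5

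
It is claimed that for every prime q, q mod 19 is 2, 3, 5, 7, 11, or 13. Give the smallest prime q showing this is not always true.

Check each prime q in order until the claim fails.
For q = 2, 3, 5, 7, 11, 13 the conclusion holds.
q = 17: 17 mod 19 = 17 — not in {2, 3, 5, 7, 11, 13}.

q = 17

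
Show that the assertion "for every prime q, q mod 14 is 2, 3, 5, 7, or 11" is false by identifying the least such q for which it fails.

We need the least prime q for which the claim fails.
For q = 2, 3, 5, 7, 11 the conclusion holds.
q = 13: 13 mod 14 = 13 — not in {2, 3, 5, 7, 11}.
Hence q = 13 is a counterexample.

q = 13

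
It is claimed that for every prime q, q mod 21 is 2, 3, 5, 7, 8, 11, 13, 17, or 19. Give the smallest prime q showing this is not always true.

q = 31

We need the least prime q for which the claim fails.
The first 10 eligible values, up to q = 29, all satisfy the conclusion.
q = 31: 31 mod 21 = 10 — not in {2, 3, 5, 7, 8, 11, 13, 17, 19}.
Hence q = 31 is a counterexample.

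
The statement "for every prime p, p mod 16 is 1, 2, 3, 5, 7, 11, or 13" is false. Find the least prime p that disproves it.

The first 10 eligible values, up to p = 29, all satisfy the conclusion.
p = 31: 31 mod 16 = 15 — not in {1, 2, 3, 5, 7, 11, 13}.
Thus p = 31 disproves the claim, and no smaller p works.

p = 31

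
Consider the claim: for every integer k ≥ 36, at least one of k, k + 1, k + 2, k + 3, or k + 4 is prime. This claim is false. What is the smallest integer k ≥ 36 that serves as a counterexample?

k = 48

The first 12 eligible values, up to k = 47, all satisfy the conclusion.
k = 48: 48 = 2 × 24; 49 = 7 × 7; 50 = 2 × 25; 51 = 3 × 17; 52 = 2 × 26 — all composite.
Hence k = 48 is a counterexample.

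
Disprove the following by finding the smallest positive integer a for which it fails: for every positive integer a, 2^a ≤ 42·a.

For a = 1, 2, 3, 4, 5, 6, 7, 8 the conclusion holds.
a = 9: 2^a = 512 and 42·a = 378, so 512 > 378.

a = 9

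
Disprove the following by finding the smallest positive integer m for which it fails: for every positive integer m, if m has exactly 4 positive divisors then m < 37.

m = 38

The first 12 eligible values, up to m = 35, all satisfy the conclusion.
m = 38: τ(38) = 4; 38 ≥ 37.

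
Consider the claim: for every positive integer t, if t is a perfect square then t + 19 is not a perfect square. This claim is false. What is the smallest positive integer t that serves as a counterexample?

A counterexample is any positive integer t such that t is a perfect square but t + 19 is a perfect square; we check each in order.
The first 8 eligible values, up to t = 64, all satisfy the conclusion.
t = 81: 81 = 9² and 81 + 19 = 100 = 10².

t = 81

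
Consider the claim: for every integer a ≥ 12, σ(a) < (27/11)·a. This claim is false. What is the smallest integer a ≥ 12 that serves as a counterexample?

Check each integer a ≥ 12 in order until the claim fails.
For a = 12, 13, 14, 15, …, 21, 22, 23 the conclusion holds.
a = 24: σ(24) = 60; 60 ≥ 648/11.
Thus a = 24 disproves the claim, and no smaller a works.

a = 24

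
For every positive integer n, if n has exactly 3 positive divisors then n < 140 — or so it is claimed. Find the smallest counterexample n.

n = 169

The first 5 eligible values, up to n = 121, all satisfy the conclusion.
n = 169: τ(169) = 3; 169 ≥ 140.
Thus n = 169 disproves the claim, and no smaller n works.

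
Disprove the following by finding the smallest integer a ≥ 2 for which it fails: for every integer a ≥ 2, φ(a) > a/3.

a = 6

For a = 2, 3, 4, 5 the conclusion holds.
a = 6: φ(6) = 2 and 6/3 = 2, so φ(6) ≤ 6/3.
Thus a = 6 disproves the claim, and no smaller a works.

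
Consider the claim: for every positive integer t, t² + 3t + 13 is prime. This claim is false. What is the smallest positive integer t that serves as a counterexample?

We need the least positive integer t for which t² + 3t + 13 is not prime.
For t = 1, 2, 3, 4, 5, 6, 7, 8 the conclusion holds.
t = 9: t² + 3t + 13 = 121 = 11 × 11, composite.
Thus t = 9 disproves the claim, and no smaller t works.

t = 9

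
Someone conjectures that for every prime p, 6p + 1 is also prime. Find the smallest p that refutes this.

p = 19

The first 7 eligible values, up to p = 17, all satisfy the conclusion.
p = 19: 6p + 1 = 115 = 5 × 23, not prime.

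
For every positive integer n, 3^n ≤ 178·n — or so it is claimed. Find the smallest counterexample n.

n = 7

We need the least positive integer n for which 3^n > 178·n.
The first 6 eligible values, up to n = 6, all satisfy the conclusion.
n = 7: 3^n = 2187 and 178·n = 1246, so 2187 > 1246.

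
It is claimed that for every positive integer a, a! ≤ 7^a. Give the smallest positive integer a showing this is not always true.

Check each positive integer a in order until a! > 7^a.
For a = 1, 2, 3, 4, …, 14, 15, 16 the conclusion holds.
a = 17: a! = 355687428096000 and 7^a = 232630513987207, so 355687428096000 > 232630513987207.

a = 17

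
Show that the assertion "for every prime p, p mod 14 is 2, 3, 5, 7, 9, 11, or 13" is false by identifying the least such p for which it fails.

p = 29

For p = 2, 3, 5, 7, 11, 13, 17, 19, 23 the conclusion holds.
p = 29: 29 mod 14 = 1 — not in {2, 3, 5, 7, 9, 11, 13}.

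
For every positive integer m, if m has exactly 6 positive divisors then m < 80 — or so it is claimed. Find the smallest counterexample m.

For m = 12, 18, 20, 28, …, 68, 75, 76 the conclusion holds.
m = 92: τ(92) = 6; 92 ≥ 80.
So m = 92 is the smallest counterexample.

m = 92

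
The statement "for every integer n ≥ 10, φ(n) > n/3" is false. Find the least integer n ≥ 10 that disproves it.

n = 12

We need the least integer n ≥ 10 for which the claim fails.
n = 10: φ(10) = 4 and 10/3 = 10/3, so φ(10) > 10/3.
n = 11: φ(11) = 10 and 11/3 = 11/3, so φ(11) > 11/3.
n = 12: φ(12) = 4 and 12/3 = 4, so φ(12) ≤ 12/3.
Thus n = 12 disproves the claim, and no smaller n works.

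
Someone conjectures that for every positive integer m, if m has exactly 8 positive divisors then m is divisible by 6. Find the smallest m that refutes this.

We need the least positive integer m for which m has exactly 8 positive divisors but m is not divisible by 6.
For m = 24, 30 the conclusion holds.
m = 40: τ(40) = 8; 40 mod 6 = 4.
So m = 40 is the smallest counterexample.

m = 40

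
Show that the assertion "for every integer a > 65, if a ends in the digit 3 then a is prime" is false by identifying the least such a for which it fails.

For a = 73, 83 the conclusion holds.
a = 93: 93 ends in 3; 93 = 3 × 31, composite.
Hence a = 93 is a counterexample.

a = 93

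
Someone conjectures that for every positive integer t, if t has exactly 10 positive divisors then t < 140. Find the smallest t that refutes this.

We need the least positive integer t for which t has exactly 10 positive divisors but the claim fails.
For t = 48, 80, 112 the conclusion holds.
t = 162: τ(162) = 10; 162 ≥ 140.
Hence t = 162 is a counterexample.

t = 162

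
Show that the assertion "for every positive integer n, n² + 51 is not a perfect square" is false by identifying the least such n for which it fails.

n = 7

For n = 1, 2, 3, 4, 5, 6 the conclusion holds.
n = 7: 7² + 51 = 100 = 10², a perfect square.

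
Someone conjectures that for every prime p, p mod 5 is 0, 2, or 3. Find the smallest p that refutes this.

A counterexample is any prime p such that the claim fails; we check each in order.
For p = 2, 3, 5, 7 the conclusion holds.
p = 11: 11 mod 5 = 1 — not in {0, 2, 3}.
So p = 11 is the smallest counterexample.

p = 11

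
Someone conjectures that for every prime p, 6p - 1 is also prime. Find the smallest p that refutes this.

p = 11

We need the least prime p for which 6p - 1 is not prime.
p = 2: 6p - 1 = 11, prime.
p = 3: 6p - 1 = 17, prime.
p = 5: 6p - 1 = 29, prime.
p = 7: 6p - 1 = 41, prime.
p = 11: 6p - 1 = 65 = 5 × 13, not prime.
Thus p = 11 disproves the claim, and no smaller p works.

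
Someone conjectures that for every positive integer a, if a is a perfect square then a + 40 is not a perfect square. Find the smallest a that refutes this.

a = 9

a = 1: 1 + 40 = 41, not a perfect square.
a = 4: 4 + 40 = 44, not a perfect square.
a = 9: 9 = 3² and 9 + 40 = 49 = 7².
Hence a = 9 is a counterexample.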